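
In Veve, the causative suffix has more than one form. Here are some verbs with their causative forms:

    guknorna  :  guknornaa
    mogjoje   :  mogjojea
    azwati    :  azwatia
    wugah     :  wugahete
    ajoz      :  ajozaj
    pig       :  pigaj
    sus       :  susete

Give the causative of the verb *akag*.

akagaj

The suffix is conditioned by the final sound: -ete when the stem ends in a voiceless consonant (*wugah*, *sus*); -aj when the stem ends in a voiced consonant (*ajoz*, *pig*); -a when the stem ends in a vowel (*guknorna*, *mogjoje*, *azwati*).
*akag* — final sound /g/ (a voiced consonant) → -aj → *akagaj*.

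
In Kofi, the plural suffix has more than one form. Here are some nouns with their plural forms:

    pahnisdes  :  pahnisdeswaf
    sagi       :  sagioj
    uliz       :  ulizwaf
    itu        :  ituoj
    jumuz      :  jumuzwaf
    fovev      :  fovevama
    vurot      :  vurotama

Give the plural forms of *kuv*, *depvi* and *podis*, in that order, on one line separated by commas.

kuvama, depvioj, podiswaf

Looking at the final sound of each stem: -waf when the stem ends in a sibilant (*pahnisdes*, *uliz*, *jumuz*); -ama when the stem ends in a non-sibilant consonant (*fovev*, *vurot*); -oj when the stem ends in a vowel (*sagi*, *itu*).
*kuv* — final sound /v/ (a non-sibilant consonant) → -ama → *kuvama*.
The final sound of *depvi* is /i/, which is a vowel, so the suffix is -oj, giving *depvioj*.
*podis*: final sound = /s/, a sibilant → -waf → *podiswaf*.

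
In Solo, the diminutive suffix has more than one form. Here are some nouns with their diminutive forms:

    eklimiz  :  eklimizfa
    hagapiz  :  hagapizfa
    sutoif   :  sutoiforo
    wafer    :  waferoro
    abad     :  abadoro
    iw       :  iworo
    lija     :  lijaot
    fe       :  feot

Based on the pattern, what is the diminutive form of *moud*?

The pattern is sibilance of the final sound: -fa when the stem ends in a sibilant (*eklimiz*, *hagapiz*); -oro when the stem ends in a non-sibilant consonant (*sutoif*, *wafer*, *abad*, *iw*); -ot when the stem ends in a vowel (*lija*, *fe*).
*moud*: final sound = /d/, a non-sibilant consonant → -oro → *moudoro*.

moudoro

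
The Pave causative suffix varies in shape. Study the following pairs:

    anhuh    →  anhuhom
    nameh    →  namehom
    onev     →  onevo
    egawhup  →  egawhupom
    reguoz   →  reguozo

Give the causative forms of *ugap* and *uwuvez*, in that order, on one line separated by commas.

ugapom, uwuvezo

Looking at the final consonant of each stem: -om when the stem ends in a voiceless consonant (*anhuh*, *nameh*, *egawhup*); -o when the stem ends in a voiced consonant (*onev*, *reguoz*).
Since the final consonant of *ugap* is /p/ (voiceless), it takes -om, giving *ugapom*.
*uwuvez*: final consonant = /z/, voiced → -o → *uwuvezo*.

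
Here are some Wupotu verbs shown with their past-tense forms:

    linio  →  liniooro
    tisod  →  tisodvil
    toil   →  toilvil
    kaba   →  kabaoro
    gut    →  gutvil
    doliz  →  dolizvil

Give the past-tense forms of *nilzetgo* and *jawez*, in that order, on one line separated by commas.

nilzetgooro, jawezvil

Looking at the final sound of each stem: -vil when the stem ends in a consonant (*tisod*, *toil*, *gut*, *doliz*); -oro when the stem ends in a vowel (*linio*, *kaba*).
The final sound of *nilzetgo* is /o/, which is a vowel, so the suffix is -oro, giving *nilzetgooro*.
The final sound of *jawez* is /z/, which is a consonant, so the suffix is -vil, giving *jawezvil*.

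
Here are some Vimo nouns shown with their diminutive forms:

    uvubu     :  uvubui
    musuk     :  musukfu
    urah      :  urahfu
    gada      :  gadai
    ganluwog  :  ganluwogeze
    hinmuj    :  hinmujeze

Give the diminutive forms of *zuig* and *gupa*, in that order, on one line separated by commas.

The suffix is conditioned by the final sound: -fu when the stem ends in a voiceless consonant (*musuk*, *urah*); -eze when the stem ends in a voiced consonant (*ganluwog*, *hinmuj*); -i when the stem ends in a vowel (*uvubu*, *gada*).
The final sound of *zuig* is /g/, which is a voiced consonant, so the suffix is -eze, giving *zuigeze*.
The final sound of *gupa* is /a/, which is a vowel, so the suffix is -i, giving *gupai*.

zuigeze, gupai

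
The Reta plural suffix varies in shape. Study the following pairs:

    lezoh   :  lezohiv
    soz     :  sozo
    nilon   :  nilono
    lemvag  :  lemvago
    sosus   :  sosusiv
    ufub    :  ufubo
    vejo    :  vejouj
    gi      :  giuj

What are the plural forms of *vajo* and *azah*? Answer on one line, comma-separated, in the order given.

Looking at the final sound of each stem: -iv when the stem ends in a voiceless consonant (*lezoh*, *sosus*); -o when the stem ends in a voiced consonant (*soz*, *nilon*, *lemvag*, *ufub*); -uj when the stem ends in a vowel (*vejo*, *gi*).
*vajo* — final sound /o/ (a vowel) → -uj → *vajouj*.
Since the final sound of *azah* is /h/ (a voiceless consonant), it takes -iv, giving *azahiv*.

vajouj, azahiv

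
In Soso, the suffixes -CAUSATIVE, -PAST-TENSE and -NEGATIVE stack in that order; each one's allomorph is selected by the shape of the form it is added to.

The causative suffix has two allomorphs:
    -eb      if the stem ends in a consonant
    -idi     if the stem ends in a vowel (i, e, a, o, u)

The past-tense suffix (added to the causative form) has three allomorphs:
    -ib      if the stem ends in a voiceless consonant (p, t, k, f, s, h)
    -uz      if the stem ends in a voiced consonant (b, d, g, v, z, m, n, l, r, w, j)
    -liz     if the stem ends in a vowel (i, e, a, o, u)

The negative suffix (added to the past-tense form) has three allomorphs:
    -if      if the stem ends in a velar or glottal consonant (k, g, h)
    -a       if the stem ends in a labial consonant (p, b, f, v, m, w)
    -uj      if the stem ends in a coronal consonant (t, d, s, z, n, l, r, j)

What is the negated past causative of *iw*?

iwebuzuj

The final sound of *iw* is /w/, which is a consonant, so the causative suffix is -eb, giving *iweb*.
Since the final sound of the causative form *iweb* is /b/ (a voiced consonant), it takes -uz, giving *iwebuz*.
The final consonant of the past-tense form *iwebuz* is /z/, which is coronal, so the negative suffix is -uj, giving *iwebuzuj*.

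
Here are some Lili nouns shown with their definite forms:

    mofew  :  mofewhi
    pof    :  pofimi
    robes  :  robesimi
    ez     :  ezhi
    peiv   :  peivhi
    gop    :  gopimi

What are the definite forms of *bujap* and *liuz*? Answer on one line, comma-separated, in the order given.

bujapimi, liuzhi

The suffix is conditioned by the final consonant: -imi when the stem ends in a voiceless consonant (*pof*, *robes*, *gop*); -hi when the stem ends in a voiced consonant (*mofew*, *ez*, *peiv*).
Since the final consonant of *bujap* is /p/ (voiceless), it takes -imi, giving *bujapimi*.
*liuz* — final consonant /z/ (voiced) → -hi → *liuzhi*.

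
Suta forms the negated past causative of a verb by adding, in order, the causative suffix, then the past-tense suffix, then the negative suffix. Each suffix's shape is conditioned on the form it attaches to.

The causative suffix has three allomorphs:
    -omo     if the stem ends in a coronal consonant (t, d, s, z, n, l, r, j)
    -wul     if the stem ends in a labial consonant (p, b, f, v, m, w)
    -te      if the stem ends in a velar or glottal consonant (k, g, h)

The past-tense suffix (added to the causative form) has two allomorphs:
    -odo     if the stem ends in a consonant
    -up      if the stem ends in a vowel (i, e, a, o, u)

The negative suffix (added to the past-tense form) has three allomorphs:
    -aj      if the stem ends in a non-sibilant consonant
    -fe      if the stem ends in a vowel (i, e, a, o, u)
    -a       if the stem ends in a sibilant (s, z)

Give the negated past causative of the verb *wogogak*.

*wogogak*: final consonant = /k/, velar/glottal → -te → *wogogakte*.
Since the final sound of the causative form *wogogakte* is /e/ (a vowel), it takes -up, giving *wogogakteup*.
The past-tense form *wogogakteup*: final sound = /p/, a non-sibilant consonant → -aj → *wogogakteupaj*.

wogogakteupaj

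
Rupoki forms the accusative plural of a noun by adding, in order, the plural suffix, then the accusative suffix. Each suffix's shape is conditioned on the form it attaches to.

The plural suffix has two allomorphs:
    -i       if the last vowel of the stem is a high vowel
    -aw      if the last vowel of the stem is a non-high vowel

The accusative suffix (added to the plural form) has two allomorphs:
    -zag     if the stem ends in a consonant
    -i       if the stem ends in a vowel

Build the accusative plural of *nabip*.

*nabip*: last vowel = /i/, a high vowel → -i → *nabipi*.
Since the final sound of the plural form *nabipi* is /i/ (a vowel), it takes -i, giving *nabipii*.

nabipii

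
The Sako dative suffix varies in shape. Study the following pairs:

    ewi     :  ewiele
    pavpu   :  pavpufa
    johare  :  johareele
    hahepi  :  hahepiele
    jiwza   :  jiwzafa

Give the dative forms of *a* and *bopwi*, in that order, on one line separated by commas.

afa, bopwiele

Looking at the last vowel of each stem: -ele when the last vowel of the stem is a front vowel (*ewi*, *johare*, *hahepi*); -fa when the last vowel of the stem is a back vowel (*pavpu*, *jiwza*).
*a*: last vowel = /a/, a back vowel → -fa → *afa*.
Since the last vowel of *bopwi* is /i/ (a front vowel), it takes -ele, giving *bopwiele*.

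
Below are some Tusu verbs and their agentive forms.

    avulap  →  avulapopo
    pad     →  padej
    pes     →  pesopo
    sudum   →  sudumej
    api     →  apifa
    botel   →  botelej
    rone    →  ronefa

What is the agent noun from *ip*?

The alternation tracks the final sound of the stem — -opo when the stem ends in a voiceless consonant (*avulap*, *pes*); -ej when the stem ends in a voiced consonant (*pad*, *sudum*, *botel*); -fa when the stem ends in a vowel (*api*, *rone*).
*ip* — final sound /p/ (a voiceless consonant) → -opo → *ipopo*.

ipopo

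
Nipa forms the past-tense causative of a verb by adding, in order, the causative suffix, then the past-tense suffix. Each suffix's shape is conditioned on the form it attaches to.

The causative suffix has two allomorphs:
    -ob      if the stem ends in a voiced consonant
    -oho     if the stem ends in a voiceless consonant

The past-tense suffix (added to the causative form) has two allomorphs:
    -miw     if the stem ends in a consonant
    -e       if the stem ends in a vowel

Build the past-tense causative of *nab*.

*nab* — final consonant /b/ (voiced) → -ob → *nabob*.
The final sound of the causative form *nabob* is /b/, which is a consonant, so the past-tense suffix is -miw, giving *nabobmiw*.

nabobmiw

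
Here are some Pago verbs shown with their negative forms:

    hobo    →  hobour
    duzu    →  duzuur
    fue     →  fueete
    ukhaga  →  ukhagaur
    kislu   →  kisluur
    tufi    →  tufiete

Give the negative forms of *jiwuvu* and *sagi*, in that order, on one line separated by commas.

The pattern is front/back vowel harmony: -ete when the last vowel of the stem is a front vowel (*fue*, *tufi*); -ur when the last vowel of the stem is a back vowel (*hobo*, *duzu*, *ukhaga*, *kislu*).
The last vowel of *jiwuvu* is /u/, which is a back vowel, so the suffix is -ur, giving *jiwuvuur*.
Since the last vowel of *sagi* is /i/ (a front vowel), it takes -ete, giving *sagiete*.

jiwuvuur, sagiete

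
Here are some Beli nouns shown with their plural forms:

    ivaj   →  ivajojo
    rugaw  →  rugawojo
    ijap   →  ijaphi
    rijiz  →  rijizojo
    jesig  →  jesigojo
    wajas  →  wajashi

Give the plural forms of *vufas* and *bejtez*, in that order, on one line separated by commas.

vufashi, bejtezojo

Looking at the final consonant of each stem: -hi when the stem ends in a voiceless consonant (*ijap*, *wajas*); -ojo when the stem ends in a voiced consonant (*ivaj*, *rugaw*, *rijiz*, *jesig*).
*vufas*: final consonant = /s/, voiceless → -hi → *vufashi*.
*bejtez*: final consonant = /z/, voiced → -ojo → *bejtezojo*.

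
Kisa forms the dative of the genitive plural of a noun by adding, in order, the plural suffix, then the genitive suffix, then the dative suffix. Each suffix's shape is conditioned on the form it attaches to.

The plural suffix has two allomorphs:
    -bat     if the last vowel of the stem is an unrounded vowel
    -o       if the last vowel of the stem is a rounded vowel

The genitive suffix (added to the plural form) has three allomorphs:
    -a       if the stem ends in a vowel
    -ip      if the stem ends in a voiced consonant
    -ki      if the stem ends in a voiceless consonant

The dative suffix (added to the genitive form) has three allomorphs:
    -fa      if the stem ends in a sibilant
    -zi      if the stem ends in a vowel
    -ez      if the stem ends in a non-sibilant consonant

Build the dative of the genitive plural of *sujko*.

Since the last vowel of *sujko* is /o/ (a rounded vowel), it takes -o, giving *sujkoo*.
Since the final sound of the plural form *sujkoo* is /o/ (a vowel), it takes -a, giving *sujkooa*.
Since the final sound of the genitive form *sujkooa* is /a/ (a vowel), it takes -zi, giving *sujkooazi*.

sujkooazi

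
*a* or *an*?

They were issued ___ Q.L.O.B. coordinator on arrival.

a

The indefinite article is chosen by the initial *sound* of the following word, not its spelling.
The initialism *Q.L.O.B.* is read letter by letter; the first letter, Q, is pronounced /kjuː/, which begins with a consonant sound.
So the article is *a*: They were issued a Q.L.O.B. coordinator on arrival.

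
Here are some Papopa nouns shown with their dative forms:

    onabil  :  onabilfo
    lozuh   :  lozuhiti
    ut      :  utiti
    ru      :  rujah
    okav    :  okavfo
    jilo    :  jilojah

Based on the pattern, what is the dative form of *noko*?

nokojah

The pattern is voicing of the final sound: -iti when the stem ends in a voiceless consonant (*lozuh*, *ut*); -fo when the stem ends in a voiced consonant (*onabil*, *okav*); -jah when the stem ends in a vowel (*ru*, *jilo*).
*noko* — final sound /o/ (a vowel) → -jah → *nokojah*.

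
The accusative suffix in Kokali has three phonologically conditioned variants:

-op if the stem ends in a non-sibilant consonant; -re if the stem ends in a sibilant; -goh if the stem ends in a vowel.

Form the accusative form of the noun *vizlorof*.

Since the final sound of *vizlorof* is /f/ (a non-sibilant consonant), it takes -op, giving *vizlorofop*.

vizlorofop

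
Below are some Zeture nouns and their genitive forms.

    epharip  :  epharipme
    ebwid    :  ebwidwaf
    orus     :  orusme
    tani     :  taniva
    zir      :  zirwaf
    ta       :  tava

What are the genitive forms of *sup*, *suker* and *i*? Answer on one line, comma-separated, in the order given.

The pattern is voicing of the final sound: -me when the stem ends in a voiceless consonant (*epharip*, *orus*); -waf when the stem ends in a voiced consonant (*ebwid*, *zir*); -va when the stem ends in a vowel (*tani*, *ta*).
The final sound of *sup* is /p/, which is a voiceless consonant, so the suffix is -me, giving *supme*.
The final sound of *suker* is /r/, which is a voiced consonant, so the suffix is -waf, giving *sukerwaf*.
*i*: final sound = /i/, a vowel → -va → *iva*.

supme, sukerwaf, iva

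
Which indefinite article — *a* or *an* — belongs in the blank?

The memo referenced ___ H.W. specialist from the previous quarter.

The indefinite article is chosen by the initial *sound* of the following word, not its spelling.
The initialism *H.W.* is read letter by letter; the first letter, H, is pronounced /eɪtʃ/, which begins with a vowel sound.
So the article is *an*: The memo referenced an H.W. specialist from the previous quarter.

an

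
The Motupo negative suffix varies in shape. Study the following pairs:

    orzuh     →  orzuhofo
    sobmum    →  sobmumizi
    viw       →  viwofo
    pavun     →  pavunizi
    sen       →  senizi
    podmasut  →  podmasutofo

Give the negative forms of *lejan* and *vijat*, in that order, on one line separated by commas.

The alternation tracks the final consonant of the stem — -izi when the stem ends in a nasal (*sobmum*, *pavun*, *sen*); -ofo when the stem ends in a non-nasal consonant (*orzuh*, *viw*, *podmasut*).
The final consonant of *lejan* is /n/, which is a nasal, so the suffix is -izi, giving *lejanizi*.
*vijat* — final consonant /t/ (non-nasal) → -ofo → *vijatofo*.

lejanizi, vijatofo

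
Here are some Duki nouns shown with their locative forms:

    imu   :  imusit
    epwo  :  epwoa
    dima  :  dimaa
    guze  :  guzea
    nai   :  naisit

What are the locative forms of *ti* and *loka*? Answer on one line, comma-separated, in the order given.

The suffix is conditioned by the last vowel: -sit when the last vowel of the stem is a high vowel (*imu*, *nai*); -a when the last vowel of the stem is a non-high vowel (*epwo*, *dima*, *guze*).
Since the last vowel of *ti* is /i/ (a high vowel), it takes -sit, giving *tisit*.
Since the last vowel of *loka* is /a/ (a non-high vowel), it takes -a, giving *lokaa*.

tisit, lokaa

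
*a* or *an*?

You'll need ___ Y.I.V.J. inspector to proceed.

The indefinite article is chosen by the initial *sound* of the following word, not its spelling.
The initialism *Y.I.V.J.* is read letter by letter; the first letter, Y, is pronounced /waɪ/, which begins with a consonant sound.
So the article is *a*: You'll need a Y.I.V.J. inspector to proceed.

a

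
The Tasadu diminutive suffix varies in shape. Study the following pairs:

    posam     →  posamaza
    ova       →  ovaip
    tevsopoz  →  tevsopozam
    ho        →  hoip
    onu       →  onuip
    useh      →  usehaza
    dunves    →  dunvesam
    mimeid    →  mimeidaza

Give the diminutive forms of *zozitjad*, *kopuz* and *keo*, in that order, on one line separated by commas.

zozitjadaza, kopuzam, keoip

Looking at the final sound of each stem: -am when the stem ends in a sibilant (*tevsopoz*, *dunves*); -aza when the stem ends in a non-sibilant consonant (*posam*, *useh*, *mimeid*); -ip when the stem ends in a vowel (*ova*, *ho*, *onu*).
*zozitjad*: final sound = /d/, a non-sibilant consonant → -aza → *zozitjadaza*.
Since the final sound of *kopuz* is /z/ (a sibilant), it takes -am, giving *kopuzam*.
*keo*: final sound = /o/, a vowel → -ip → *keoip*.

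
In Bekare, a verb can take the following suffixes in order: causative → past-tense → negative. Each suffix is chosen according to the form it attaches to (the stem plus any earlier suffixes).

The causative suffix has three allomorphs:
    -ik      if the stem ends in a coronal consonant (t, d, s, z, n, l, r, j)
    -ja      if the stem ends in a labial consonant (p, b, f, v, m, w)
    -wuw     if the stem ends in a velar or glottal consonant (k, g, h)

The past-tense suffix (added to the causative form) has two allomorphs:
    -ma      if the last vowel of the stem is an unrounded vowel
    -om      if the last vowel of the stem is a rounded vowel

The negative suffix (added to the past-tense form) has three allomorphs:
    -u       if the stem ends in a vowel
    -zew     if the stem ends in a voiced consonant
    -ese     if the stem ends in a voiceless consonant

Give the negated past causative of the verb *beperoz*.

The final consonant of *beperoz* is /z/, which is coronal, so the causative suffix is -ik, giving *beperozik*.
The causative form *beperozik* — last vowel /i/ (an unrounded vowel) → -ma → *beperozikma*.
The final sound of the past-tense form *beperozikma* is /a/, which is a vowel, so the negative suffix is -u, giving *beperozikmau*.

beperozikmau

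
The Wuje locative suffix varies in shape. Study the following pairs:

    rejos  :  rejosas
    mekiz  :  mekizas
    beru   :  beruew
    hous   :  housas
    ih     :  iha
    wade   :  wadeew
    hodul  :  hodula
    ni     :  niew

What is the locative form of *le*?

The suffix is conditioned by the final sound: -as when the stem ends in a sibilant (*rejos*, *mekiz*, *hous*); -a when the stem ends in a non-sibilant consonant (*ih*, *hodul*); -ew when the stem ends in a vowel (*beru*, *wade*, *ni*).
*le*: final sound = /e/, a vowel → -ew → *leew*.

leew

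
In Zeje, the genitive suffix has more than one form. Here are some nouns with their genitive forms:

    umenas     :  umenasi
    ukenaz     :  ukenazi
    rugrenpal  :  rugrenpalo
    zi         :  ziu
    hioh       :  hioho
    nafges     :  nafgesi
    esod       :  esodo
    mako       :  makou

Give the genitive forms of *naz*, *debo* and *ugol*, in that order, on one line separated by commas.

nazi, debou, ugolo

The alternation tracks the final sound of the stem — -i when the stem ends in a sibilant (*umenas*, *ukenaz*, *nafges*); -o when the stem ends in a non-sibilant consonant (*rugrenpal*, *hioh*, *esod*); -u when the stem ends in a vowel (*zi*, *mako*).
Since the final sound of *naz* is /z/ (a sibilant), it takes -i, giving *nazi*.
*debo*: final sound = /o/, a vowel → -u → *debou*.
*ugol* — final sound /l/ (a non-sibilant consonant) → -o → *ugolo*.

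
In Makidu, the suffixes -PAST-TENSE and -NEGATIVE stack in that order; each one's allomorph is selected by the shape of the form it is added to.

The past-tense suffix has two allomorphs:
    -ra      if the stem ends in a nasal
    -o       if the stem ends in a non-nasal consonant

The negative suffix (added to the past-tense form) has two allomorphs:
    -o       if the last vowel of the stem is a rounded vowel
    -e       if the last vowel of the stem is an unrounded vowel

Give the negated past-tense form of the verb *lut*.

lutoo

*lut* — final consonant /t/ (non-nasal) → -o → *luto*.
The past-tense form *luto* — last vowel /o/ (a rounded vowel) → -o → *lutoo*.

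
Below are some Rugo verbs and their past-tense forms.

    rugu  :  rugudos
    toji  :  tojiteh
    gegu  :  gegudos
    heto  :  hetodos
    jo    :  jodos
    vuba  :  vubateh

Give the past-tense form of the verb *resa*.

resateh

The suffix is conditioned by the last vowel: -dos when the last vowel of the stem is a rounded vowel (*rugu*, *gegu*, *heto*, *jo*); -teh when the last vowel of the stem is an unrounded vowel (*toji*, *vuba*).
The last vowel of *resa* is /a/, which is an unrounded vowel, so the suffix is -teh, giving *resateh*.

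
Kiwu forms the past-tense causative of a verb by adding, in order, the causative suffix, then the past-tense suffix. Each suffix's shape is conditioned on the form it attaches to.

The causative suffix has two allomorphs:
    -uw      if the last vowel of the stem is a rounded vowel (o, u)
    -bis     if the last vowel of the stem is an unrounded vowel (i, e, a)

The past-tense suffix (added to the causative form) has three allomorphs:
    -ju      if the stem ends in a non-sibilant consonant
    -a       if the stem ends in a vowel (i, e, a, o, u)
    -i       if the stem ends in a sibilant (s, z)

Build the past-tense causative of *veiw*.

The last vowel of *veiw* is /i/, which is an unrounded vowel, so the causative suffix is -bis, giving *veiwbis*.
The causative form *veiwbis*: final sound = /s/, a sibilant → -i → *veiwbisi*.

veiwbisi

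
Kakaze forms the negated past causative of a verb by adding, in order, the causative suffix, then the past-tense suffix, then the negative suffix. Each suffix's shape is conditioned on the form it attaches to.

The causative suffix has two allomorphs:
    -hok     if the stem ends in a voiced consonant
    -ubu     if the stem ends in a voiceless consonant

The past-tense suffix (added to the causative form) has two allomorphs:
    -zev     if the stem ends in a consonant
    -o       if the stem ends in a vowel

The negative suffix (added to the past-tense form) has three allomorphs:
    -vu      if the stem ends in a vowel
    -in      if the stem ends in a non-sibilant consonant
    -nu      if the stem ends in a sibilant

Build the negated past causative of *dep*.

*dep* — final consonant /p/ (voiceless) → -ubu → *depubu*.
The causative form *depubu*: final sound = /u/, a vowel → -o → *depubuo*.
The final sound of the past-tense form *depubuo* is /o/, which is a vowel, so the negative suffix is -vu, giving *depubuovu*.

depubuovu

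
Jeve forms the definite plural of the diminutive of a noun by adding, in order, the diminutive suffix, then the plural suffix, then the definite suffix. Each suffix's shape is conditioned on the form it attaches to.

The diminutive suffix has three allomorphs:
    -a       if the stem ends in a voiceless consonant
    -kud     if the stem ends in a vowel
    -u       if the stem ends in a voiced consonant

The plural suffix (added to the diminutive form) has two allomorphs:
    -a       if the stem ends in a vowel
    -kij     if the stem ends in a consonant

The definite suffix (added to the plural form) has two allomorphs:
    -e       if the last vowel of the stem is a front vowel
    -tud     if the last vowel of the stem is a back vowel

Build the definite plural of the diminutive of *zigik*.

zigikaatud

Since the final sound of *zigik* is /k/ (a voiceless consonant), it takes -a, giving *zigika*.
Since the final sound of the diminutive form *zigika* is /a/ (a vowel), it takes -a, giving *zigikaa*.
Since the last vowel of the plural form *zigikaa* is /a/ (a back vowel), it takes -tud, giving *zigikaatud*.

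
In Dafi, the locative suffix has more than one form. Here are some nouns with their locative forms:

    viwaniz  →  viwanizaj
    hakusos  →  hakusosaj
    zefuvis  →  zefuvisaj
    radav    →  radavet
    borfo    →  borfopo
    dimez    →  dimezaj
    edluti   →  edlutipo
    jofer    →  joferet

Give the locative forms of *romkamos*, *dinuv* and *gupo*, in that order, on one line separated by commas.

romkamosaj, dinuvet, gupopo

The alternation tracks the final sound of the stem — -aj when the stem ends in a sibilant (*viwaniz*, *hakusos*, *zefuvis*, *dimez*); -et when the stem ends in a non-sibilant consonant (*radav*, *jofer*); -po when the stem ends in a vowel (*borfo*, *edluti*).
*romkamos* — final sound /s/ (a sibilant) → -aj → *romkamosaj*.
The final sound of *dinuv* is /v/, which is a non-sibilant consonant, so the suffix is -et, giving *dinuvet*.
*gupo* — final sound /o/ (a vowel) → -po → *gupopo*.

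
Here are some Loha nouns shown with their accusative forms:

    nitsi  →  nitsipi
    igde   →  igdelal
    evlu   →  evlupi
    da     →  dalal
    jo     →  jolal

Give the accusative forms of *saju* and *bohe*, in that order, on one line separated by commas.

sajupi, bohelal

Looking at the last vowel of each stem: -pi when the last vowel of the stem is a high vowel (*nitsi*, *evlu*); -lal when the last vowel of the stem is a non-high vowel (*igde*, *da*, *jo*).
*saju* — last vowel /u/ (a high vowel) → -pi → *sajupi*.
*bohe*: last vowel = /e/, a non-high vowel → -lal → *bohelal*.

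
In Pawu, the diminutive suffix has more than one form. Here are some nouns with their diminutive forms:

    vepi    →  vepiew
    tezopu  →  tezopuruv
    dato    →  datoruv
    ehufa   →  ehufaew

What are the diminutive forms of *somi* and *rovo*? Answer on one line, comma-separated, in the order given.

The suffix is conditioned by the last vowel: -ruv when the last vowel of the stem is a rounded vowel (*tezopu*, *dato*); -ew when the last vowel of the stem is an unrounded vowel (*vepi*, *ehufa*).
The last vowel of *somi* is /i/, which is an unrounded vowel, so the suffix is -ew, giving *somiew*.
Since the last vowel of *rovo* is /o/ (a rounded vowel), it takes -ruv, giving *rovoruv*.

somiew, rovoruv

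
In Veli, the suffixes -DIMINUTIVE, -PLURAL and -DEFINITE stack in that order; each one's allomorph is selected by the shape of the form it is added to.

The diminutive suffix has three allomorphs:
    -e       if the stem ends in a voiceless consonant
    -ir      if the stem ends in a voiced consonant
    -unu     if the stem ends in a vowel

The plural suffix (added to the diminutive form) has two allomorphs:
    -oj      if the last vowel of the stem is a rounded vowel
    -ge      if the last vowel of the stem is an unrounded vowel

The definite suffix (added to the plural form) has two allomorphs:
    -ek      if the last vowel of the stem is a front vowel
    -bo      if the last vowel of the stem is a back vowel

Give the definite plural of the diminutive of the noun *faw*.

*faw*: final sound = /w/, a voiced consonant → -ir → *fawir*.
The diminutive form *fawir*: last vowel = /i/, an unrounded vowel → -ge → *fawirge*.
The plural form *fawirge*: last vowel = /e/, a front vowel → -ek → *fawirgeek*.

fawirgeek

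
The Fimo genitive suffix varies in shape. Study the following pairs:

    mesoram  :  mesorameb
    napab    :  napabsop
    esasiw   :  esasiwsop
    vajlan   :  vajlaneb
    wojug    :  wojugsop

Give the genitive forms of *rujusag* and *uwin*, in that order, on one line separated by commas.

rujusagsop, uwineb

The alternation tracks the final consonant of the stem — -eb when the stem ends in a nasal (*mesoram*, *vajlan*); -sop when the stem ends in a non-nasal consonant (*napab*, *esasiw*, *wojug*).
The final consonant of *rujusag* is /g/, which is non-nasal, so the suffix is -sop, giving *rujusagsop*.
*uwin*: final consonant = /n/, a nasal → -eb → *uwineb*.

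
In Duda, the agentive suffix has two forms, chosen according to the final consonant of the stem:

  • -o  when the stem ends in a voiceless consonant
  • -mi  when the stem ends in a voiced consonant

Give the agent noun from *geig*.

geigmi

Since the final consonant of *geig* is /g/ (voiced), it takes -mi, giving *geigmi*.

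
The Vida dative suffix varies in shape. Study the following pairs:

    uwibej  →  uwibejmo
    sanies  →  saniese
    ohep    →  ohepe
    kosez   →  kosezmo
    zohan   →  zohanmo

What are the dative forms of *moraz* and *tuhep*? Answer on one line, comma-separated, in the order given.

The alternation tracks the final consonant of the stem — -e when the stem ends in a voiceless consonant (*sanies*, *ohep*); -mo when the stem ends in a voiced consonant (*uwibej*, *kosez*, *zohan*).
*moraz*: final consonant = /z/, voiced → -mo → *morazmo*.
The final consonant of *tuhep* is /p/, which is voiceless, so the suffix is -e, giving *tuhepe*.

morazmo, tuhepe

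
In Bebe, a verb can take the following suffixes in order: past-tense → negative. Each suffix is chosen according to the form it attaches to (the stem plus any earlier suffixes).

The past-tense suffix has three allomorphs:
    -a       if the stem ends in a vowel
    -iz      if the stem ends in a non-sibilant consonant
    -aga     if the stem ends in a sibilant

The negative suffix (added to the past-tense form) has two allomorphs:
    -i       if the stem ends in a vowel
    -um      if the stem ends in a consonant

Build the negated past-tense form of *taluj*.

talujizum

*taluj* — final sound /j/ (a non-sibilant consonant) → -iz → *talujiz*.
The past-tense form *talujiz* — final sound /z/ (a consonant) → -um → *talujizum*.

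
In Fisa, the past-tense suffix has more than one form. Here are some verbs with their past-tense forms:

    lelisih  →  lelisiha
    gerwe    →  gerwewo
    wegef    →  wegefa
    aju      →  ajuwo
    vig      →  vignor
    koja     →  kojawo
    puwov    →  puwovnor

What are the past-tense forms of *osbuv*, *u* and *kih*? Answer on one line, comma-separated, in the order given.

osbuvnor, uwo, kiha

The alternation tracks the final sound of the stem — -a when the stem ends in a voiceless consonant (*lelisih*, *wegef*); -nor when the stem ends in a voiced consonant (*vig*, *puwov*); -wo when the stem ends in a vowel (*gerwe*, *aju*, *koja*).
Since the final sound of *osbuv* is /v/ (a voiced consonant), it takes -nor, giving *osbuvnor*.
The final sound of *u* is /u/, which is a vowel, so the suffix is -wo, giving *uwo*.
The final sound of *kih* is /h/, which is a voiceless consonant, so the suffix is -a, giving *kiha*.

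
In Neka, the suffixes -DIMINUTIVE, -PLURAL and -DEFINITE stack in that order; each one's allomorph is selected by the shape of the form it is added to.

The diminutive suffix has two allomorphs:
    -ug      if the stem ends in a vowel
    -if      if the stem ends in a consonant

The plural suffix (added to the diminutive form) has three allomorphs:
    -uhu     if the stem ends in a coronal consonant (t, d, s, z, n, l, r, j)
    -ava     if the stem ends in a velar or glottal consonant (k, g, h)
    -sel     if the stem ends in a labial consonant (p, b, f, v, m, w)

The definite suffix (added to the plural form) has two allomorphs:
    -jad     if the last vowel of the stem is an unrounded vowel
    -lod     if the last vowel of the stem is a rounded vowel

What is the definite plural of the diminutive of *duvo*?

duvougavajad

*duvo*: final sound = /o/, a vowel → -ug → *duvoug*.
The diminutive form *duvoug*: final consonant = /g/, velar/glottal → -ava → *duvougava*.
The plural form *duvougava*: last vowel = /a/, an unrounded vowel → -jad → *duvougavajad*.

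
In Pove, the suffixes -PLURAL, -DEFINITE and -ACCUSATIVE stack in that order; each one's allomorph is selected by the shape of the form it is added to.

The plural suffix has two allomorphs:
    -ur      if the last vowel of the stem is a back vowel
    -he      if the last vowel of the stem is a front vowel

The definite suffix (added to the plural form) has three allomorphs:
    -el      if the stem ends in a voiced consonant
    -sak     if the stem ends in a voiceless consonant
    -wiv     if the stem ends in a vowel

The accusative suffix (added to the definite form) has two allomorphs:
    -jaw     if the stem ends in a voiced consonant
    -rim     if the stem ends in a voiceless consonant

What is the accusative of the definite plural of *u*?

The last vowel of *u* is /u/, which is a back vowel, so the plural suffix is -ur, giving *uur*.
The plural form *uur*: final sound = /r/, a voiced consonant → -el → *uurel*.
The final consonant of the definite form *uurel* is /l/, which is voiced, so the accusative suffix is -jaw, giving *uureljaw*.

uureljaw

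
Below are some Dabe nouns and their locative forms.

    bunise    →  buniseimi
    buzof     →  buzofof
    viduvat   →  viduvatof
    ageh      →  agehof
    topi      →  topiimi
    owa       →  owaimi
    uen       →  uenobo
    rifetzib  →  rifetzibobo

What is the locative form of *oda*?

The suffix is conditioned by the final sound: -of when the stem ends in a voiceless consonant (*buzof*, *viduvat*, *ageh*); -obo when the stem ends in a voiced consonant (*uen*, *rifetzib*); -imi when the stem ends in a vowel (*bunise*, *topi*, *owa*).
The final sound of *oda* is /a/, which is a vowel, so the suffix is -imi, giving *odaimi*.

odaimi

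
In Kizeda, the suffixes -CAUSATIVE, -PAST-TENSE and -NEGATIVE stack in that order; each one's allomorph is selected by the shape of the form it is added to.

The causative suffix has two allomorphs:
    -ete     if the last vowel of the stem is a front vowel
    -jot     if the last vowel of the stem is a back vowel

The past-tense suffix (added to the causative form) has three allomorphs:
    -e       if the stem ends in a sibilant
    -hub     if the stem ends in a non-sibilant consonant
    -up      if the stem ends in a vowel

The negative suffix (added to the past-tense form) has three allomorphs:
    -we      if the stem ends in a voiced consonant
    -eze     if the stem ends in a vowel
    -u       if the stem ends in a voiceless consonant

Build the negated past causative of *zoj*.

zojjothubwe

Since the last vowel of *zoj* is /o/ (a back vowel), it takes -jot, giving *zojjot*.
The causative form *zojjot* — final sound /t/ (a non-sibilant consonant) → -hub → *zojjothub*.
The final sound of the past-tense form *zojjothub* is /b/, which is a voiced consonant, so the negative suffix is -we, giving *zojjothubwe*.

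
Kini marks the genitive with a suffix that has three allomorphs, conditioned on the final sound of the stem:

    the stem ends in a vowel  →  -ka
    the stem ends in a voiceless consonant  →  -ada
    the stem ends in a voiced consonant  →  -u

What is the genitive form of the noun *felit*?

felitada

Since the final sound of *felit* is /t/ (a voiceless consonant), it takes -ada, giving *felitada*.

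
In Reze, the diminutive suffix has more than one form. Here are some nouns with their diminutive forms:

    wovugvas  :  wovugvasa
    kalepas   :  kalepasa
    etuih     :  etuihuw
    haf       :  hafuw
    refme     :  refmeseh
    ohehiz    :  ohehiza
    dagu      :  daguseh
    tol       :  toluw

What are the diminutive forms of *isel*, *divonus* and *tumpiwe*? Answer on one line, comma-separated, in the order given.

The alternation tracks the final sound of the stem — -a when the stem ends in a sibilant (*wovugvas*, *kalepas*, *ohehiz*); -uw when the stem ends in a non-sibilant consonant (*etuih*, *haf*, *tol*); -seh when the stem ends in a vowel (*refme*, *dagu*).
The final sound of *isel* is /l/, which is a non-sibilant consonant, so the suffix is -uw, giving *iseluw*.
*divonus* — final sound /s/ (a sibilant) → -a → *divonusa*.
*tumpiwe* — final sound /e/ (a vowel) → -seh → *tumpiweseh*.

iseluw, divonusa, tumpiweseh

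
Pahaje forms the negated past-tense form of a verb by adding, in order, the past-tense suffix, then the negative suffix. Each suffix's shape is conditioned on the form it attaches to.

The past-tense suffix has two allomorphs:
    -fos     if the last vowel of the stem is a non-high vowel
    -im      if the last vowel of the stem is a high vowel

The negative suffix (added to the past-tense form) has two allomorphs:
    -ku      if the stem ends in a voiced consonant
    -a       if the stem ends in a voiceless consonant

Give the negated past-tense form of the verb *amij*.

*amij*: last vowel = /i/, a high vowel → -im → *amijim*.
The final consonant of the past-tense form *amijim* is /m/, which is voiced, so the negative suffix is -ku, giving *amijimku*.

amijimku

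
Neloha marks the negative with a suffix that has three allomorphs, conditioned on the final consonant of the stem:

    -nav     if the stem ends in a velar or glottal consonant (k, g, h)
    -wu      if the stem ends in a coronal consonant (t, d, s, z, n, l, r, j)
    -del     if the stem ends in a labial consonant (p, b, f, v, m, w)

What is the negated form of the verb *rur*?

*rur*: final consonant = /r/, coronal → -wu → *rurwu*.

rurwu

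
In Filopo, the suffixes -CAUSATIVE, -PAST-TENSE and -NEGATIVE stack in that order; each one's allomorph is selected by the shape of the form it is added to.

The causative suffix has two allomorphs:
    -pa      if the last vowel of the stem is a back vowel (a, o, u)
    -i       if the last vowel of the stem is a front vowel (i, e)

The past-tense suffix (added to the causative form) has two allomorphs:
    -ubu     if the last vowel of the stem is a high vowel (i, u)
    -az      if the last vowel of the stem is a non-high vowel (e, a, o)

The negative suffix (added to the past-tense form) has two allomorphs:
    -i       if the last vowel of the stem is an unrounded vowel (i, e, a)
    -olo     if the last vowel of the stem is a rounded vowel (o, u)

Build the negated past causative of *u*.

upaazi

Since the last vowel of *u* is /u/ (a back vowel), it takes -pa, giving *upa*.
Since the last vowel of the causative form *upa* is /a/ (a non-high vowel), it takes -az, giving *upaaz*.
Since the last vowel of the past-tense form *upaaz* is /a/ (an unrounded vowel), it takes -i, giving *upaazi*.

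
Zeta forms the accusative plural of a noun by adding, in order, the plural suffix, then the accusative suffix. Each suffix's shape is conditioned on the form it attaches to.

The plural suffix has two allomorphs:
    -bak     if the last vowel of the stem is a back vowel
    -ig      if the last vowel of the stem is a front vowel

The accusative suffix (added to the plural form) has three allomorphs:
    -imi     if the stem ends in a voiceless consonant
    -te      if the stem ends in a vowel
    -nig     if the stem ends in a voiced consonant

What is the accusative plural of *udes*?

udesignig

*udes*: last vowel = /e/, a front vowel → -ig → *udesig*.
The plural form *udesig*: final sound = /g/, a voiced consonant → -nig → *udesignig*.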